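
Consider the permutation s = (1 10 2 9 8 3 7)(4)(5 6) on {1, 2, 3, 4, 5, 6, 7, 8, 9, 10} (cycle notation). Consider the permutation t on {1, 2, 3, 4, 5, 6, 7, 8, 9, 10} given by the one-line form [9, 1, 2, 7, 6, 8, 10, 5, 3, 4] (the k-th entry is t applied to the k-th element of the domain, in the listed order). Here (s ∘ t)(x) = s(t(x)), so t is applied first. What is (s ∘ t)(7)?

First apply t: t(7) = 10, then s(10) = 2. Thus (s ∘ t)(7) = 2.

2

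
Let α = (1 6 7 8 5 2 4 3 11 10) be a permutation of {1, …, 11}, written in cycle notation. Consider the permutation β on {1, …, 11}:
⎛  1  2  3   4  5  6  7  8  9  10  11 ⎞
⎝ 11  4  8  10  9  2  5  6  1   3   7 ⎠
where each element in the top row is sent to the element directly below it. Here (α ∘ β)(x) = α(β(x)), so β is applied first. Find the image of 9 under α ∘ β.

6

(α ∘ β)(9) = α(β(9)). β(9) = 1, then α(1) = 6. So (α ∘ β)(9) = 6.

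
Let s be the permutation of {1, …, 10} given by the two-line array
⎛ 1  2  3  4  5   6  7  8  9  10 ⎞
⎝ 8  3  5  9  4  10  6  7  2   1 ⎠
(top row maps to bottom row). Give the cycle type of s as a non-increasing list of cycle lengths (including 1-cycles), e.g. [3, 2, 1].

[5, 5]

The disjoint cycles are (1 8 7 6 10)(2 3 5 4 9), with lengths 5, 5 in non-increasing order.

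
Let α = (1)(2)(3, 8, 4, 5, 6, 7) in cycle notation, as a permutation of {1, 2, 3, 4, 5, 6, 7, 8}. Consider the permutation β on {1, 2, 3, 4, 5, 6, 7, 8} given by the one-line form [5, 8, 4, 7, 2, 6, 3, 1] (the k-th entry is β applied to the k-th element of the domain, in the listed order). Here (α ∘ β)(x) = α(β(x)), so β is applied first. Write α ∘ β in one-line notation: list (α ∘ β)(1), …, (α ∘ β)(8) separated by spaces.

(α ∘ β)(x) = α(β(x)). Computing each image: α(β(1)) = α(5) = 6, α(β(2)) = α(8) = 4, α(β(3)) = α(4) = 5, α(β(4)) = α(7) = 3, α(β(5)) = α(2) = 2, α(β(6)) = α(6) = 7, α(β(7)) = α(3) = 8, α(β(8)) = α(1) = 1.
Hence α ∘ β = [6 4 5 3 2 7 8 1].

6 4 5 3 2 7 8 1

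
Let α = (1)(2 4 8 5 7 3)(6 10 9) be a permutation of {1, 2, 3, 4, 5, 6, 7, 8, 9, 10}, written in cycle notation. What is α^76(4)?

3

4 lies in the 6-cycle (2 4 8 5 7 3).
On a 6-cycle, α^6 is the identity, so α^76 = α^4 there (76 ≡ 4 mod 6).
Advancing 4 steps from 4: 4 → 8 → 5 → 7 → 3.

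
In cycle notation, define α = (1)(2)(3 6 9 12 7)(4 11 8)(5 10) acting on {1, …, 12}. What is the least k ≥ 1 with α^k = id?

30

The cycle type of α is (5, 3, 2, 1, 1).
Since disjoint cycles commute, ord(α) = lcm(5, 3, 2) = 30.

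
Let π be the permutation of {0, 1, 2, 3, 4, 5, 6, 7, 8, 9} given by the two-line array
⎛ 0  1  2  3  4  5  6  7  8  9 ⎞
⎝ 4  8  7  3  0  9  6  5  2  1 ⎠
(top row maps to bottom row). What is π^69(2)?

9

Tracing 2 → 7 → … returns to 2 after 6 steps, so 2 lies in a 6-cycle (1, 8, 2, 7, 5, 9).
Powers repeat with period 6 on this cycle, and 69 mod 6 = 3, so π^69(2) = π^3(2).
Advancing 3 steps from 2: 2 → 7 → 5 → 9.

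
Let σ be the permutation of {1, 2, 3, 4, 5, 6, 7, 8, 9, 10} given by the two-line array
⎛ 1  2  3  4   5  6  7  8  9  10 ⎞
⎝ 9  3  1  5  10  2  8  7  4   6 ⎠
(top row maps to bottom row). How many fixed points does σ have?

0

No element satisfies σ(x) = x, so there are 0 fixed points.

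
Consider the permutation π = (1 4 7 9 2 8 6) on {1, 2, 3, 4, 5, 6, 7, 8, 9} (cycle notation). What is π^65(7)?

7 lies in the 7-cycle (1 4 7 9 2 8 6).
On a 7-cycle, π^7 is the identity, so π^65 = π^2 there (65 ≡ 2 mod 7).
Advancing 2 steps from 7: 7 → 9 → 2.

2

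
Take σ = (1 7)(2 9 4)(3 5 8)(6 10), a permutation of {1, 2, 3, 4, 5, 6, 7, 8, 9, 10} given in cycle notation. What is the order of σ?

6

The cycle type of σ is (3, 3, 2, 2).
Since disjoint cycles commute, ord(σ) = lcm(3, 3, 2, 2) = 6.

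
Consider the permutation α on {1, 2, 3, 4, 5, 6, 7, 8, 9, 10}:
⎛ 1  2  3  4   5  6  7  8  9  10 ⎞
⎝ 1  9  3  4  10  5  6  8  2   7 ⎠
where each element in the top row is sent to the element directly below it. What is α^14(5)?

Tracing 5 → 10 → … returns to 5 after 4 steps, so 5 lies in a 4-cycle (5 10 7 6).
Powers repeat with period 4 on this cycle, and 14 mod 4 = 2, so α^14(5) = α^2(5).
Advancing 2 steps from 5: 5 → 10 → 7.

7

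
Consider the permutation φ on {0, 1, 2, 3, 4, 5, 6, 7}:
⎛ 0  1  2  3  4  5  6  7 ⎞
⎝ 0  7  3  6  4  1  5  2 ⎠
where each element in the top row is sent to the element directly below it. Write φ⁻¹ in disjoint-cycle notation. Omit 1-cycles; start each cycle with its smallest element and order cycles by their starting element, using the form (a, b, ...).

First write φ in disjoint cycles: (1, 7, 2, 3, 6, 5).
Reversing each cycle (and rotating so the smallest element leads) gives φ⁻¹ = (1, 5, 6, 3, 2, 7).

(1, 5, 6, 3, 2, 7)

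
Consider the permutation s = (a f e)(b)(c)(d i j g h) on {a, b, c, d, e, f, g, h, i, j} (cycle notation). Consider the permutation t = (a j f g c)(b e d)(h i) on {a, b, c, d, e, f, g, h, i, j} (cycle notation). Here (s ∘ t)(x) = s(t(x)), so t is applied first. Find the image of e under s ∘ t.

First apply t: t(e) = d, then s(d) = i. Thus (s ∘ t)(e) = i.

i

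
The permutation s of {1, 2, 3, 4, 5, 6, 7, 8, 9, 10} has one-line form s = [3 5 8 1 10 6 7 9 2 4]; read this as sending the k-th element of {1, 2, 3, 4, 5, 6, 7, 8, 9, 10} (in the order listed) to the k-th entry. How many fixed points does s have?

The fixed points (elements with s(x) = x) are {6, 7}, so there are 2.

2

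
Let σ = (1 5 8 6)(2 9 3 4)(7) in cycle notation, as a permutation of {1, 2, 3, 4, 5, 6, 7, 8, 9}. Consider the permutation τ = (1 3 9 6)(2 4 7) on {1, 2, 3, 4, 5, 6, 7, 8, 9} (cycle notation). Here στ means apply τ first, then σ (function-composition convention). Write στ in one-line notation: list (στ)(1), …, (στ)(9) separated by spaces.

(στ)(x) = σ(τ(x)). Computing each image: σ(τ(1)) = σ(3) = 4, σ(τ(2)) = σ(4) = 2, σ(τ(3)) = σ(9) = 3, σ(τ(4)) = σ(7) = 7, σ(τ(5)) = σ(5) = 8, σ(τ(6)) = σ(1) = 5, σ(τ(7)) = σ(2) = 9, σ(τ(8)) = σ(8) = 6, σ(τ(9)) = σ(6) = 1.
Hence στ = [4 2 3 7 8 5 9 6 1].

4 2 3 7 8 5 9 6 1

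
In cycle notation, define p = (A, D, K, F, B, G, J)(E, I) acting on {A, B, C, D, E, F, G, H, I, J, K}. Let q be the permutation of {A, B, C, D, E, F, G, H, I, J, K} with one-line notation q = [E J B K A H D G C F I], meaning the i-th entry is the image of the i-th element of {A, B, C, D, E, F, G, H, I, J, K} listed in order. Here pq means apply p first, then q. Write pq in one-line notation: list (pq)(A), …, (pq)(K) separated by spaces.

K D B I C J F G A E H

Chase each element through p then q: A → D → K; B → G → D; C → C → B; D → K → I; E → I → C; F → B → J; G → J → F; H → H → G; I → E → A; J → A → E; K → F → H.
So pq in one-line form is K D B I C J F G A E H.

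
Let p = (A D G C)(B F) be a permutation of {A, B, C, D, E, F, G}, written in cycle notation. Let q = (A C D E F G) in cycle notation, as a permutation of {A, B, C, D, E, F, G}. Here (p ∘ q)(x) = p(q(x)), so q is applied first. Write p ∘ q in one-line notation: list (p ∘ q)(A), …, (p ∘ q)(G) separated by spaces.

(p ∘ q)(x) = p(q(x)). Computing each image: p(q(A)) = p(C) = A, p(q(B)) = p(B) = F, p(q(C)) = p(D) = G, p(q(D)) = p(E) = E, p(q(E)) = p(F) = B, p(q(F)) = p(G) = C, p(q(G)) = p(A) = D.
Hence p ∘ q = [A F G E B C D].

A F G E B C D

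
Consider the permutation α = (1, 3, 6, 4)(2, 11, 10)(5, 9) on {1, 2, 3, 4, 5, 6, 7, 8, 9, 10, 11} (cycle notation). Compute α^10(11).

11 lies in the 3-cycle (2, 11, 10).
On a 3-cycle, α^3 is the identity, so α^10 = α^1 there (10 ≡ 1 mod 3).
Stepping 1 place around the cycle: 11 → 10.

10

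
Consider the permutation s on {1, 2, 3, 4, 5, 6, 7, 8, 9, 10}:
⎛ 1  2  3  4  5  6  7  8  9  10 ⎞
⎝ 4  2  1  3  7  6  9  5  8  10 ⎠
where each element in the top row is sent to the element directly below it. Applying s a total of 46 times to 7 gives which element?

8

Tracing 7 → 9 → … returns to 7 after 4 steps, so 7 lies in a 4-cycle (5, 7, 9, 8).
Since the cycle has length 4, s^46 acts on it the same as s^2 (46 mod 4 = 2).
Stepping 2 places around the cycle: 7 → 9 → 8.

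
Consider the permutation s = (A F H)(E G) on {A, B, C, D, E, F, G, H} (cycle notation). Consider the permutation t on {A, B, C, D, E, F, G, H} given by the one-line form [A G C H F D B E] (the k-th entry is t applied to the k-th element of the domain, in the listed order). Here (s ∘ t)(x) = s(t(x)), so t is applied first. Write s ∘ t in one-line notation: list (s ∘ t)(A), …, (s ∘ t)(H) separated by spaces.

Chase each element through t then s: A → A → F; B → G → E; C → C → C; D → H → A; E → F → H; F → D → D; G → B → B; H → E → G.
Collecting the images, s ∘ t = [F E C A H D B G].

F E C A H D B G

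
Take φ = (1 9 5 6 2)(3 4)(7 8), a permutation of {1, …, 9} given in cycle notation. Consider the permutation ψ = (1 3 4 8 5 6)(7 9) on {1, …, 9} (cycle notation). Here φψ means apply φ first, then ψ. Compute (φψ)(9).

6

(φψ)(9) = ψ(φ(9)). φ(9) = 5, then ψ(5) = 6. So (φψ)(9) = 6.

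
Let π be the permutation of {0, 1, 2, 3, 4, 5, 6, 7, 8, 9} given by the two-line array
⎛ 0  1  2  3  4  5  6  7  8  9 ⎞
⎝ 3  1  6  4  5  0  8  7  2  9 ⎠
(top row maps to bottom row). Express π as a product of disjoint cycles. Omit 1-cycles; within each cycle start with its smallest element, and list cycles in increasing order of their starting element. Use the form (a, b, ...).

From 0: 0 → 3 → 4 → 5 → 0, closing the cycle (0, 3, 4, 5).
Repeating from the next unused element and collecting all non-trivial cycles gives (0, 3, 4, 5)(2, 6, 8).

(0, 3, 4, 5)(2, 6, 8)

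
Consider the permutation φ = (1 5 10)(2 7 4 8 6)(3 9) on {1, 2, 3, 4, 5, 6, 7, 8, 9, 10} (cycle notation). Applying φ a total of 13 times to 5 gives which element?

10

5 lies in the 3-cycle (1 5 10).
Powers repeat with period 3 on this cycle, and 13 mod 3 = 1, so φ^13(5) = φ^1(5).
Advancing 1 step from 5: 5 → 10.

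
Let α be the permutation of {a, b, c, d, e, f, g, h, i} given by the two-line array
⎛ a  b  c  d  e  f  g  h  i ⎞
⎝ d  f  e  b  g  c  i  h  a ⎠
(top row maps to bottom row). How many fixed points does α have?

1

The fixed points (elements with α(x) = x) are {h}, so there is 1.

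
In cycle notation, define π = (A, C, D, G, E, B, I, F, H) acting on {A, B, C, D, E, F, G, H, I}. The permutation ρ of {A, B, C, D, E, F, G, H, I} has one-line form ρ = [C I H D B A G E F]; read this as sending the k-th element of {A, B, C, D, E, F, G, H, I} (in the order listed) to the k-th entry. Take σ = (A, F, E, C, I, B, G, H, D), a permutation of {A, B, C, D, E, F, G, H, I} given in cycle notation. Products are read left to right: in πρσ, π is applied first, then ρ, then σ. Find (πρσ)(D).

Apply the permutations in order: π(D) = G, then ρ(G) = G, then σ(G) = H. So (πρσ)(D) = H.

H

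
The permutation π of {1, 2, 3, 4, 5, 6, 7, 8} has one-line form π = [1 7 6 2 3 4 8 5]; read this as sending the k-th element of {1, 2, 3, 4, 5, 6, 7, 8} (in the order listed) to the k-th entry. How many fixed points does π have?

The fixed points (elements with π(x) = x) are {1}, so there is 1.

1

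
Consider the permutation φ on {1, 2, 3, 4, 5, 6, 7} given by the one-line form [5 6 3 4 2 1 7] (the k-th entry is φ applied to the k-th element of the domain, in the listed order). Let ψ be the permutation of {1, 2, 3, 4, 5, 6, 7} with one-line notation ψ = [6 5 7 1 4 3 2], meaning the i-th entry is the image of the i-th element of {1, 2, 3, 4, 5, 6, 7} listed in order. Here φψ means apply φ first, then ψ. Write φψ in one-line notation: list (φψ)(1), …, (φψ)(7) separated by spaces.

4 3 7 1 5 6 2

For each element, apply φ then ψ: 1 → 5 → 4; 2 → 6 → 3; 3 → 3 → 7; 4 → 4 → 1; 5 → 2 → 5; 6 → 1 → 6; 7 → 7 → 2.
Collecting the images, φψ = [4 3 7 1 5 6 2].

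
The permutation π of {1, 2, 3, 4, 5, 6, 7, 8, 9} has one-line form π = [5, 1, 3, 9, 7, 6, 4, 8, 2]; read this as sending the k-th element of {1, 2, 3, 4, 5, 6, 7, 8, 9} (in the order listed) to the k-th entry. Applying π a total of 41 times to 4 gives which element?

7

Tracing 4 → 9 → … returns to 4 after 6 steps, so 4 lies in a 6-cycle (1 5 7 4 9 2).
On a 6-cycle, π^6 is the identity, so π^41 = π^5 there (41 ≡ 5 mod 6).
Stepping 5 places around the cycle: 4 → 9 → 2 → 1 → 5 → 7.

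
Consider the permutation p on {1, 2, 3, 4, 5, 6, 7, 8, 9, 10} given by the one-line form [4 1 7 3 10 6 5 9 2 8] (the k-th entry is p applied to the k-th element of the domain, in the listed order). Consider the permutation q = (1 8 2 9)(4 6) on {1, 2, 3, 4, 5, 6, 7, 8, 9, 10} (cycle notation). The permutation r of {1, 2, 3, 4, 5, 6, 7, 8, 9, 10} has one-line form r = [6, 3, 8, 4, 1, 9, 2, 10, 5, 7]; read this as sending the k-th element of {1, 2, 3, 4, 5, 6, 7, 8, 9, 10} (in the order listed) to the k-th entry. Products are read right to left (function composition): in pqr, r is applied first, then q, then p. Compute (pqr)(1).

3

(pqr)(1) = p(q(r(1))). r(1) = 6, then q(6) = 4, then p(4) = 3, so the result is 3.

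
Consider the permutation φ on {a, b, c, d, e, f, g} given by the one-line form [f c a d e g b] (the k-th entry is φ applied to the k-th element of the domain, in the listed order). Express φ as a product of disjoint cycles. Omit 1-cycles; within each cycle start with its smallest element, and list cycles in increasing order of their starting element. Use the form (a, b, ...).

(a, f, g, b, c)

Iterating φ from a gives a → f → g → b → c → a; that is the 5-cycle (a, f, g, b, c).
Continuing from each remaining unvisited element yields (a, f, g, b, c).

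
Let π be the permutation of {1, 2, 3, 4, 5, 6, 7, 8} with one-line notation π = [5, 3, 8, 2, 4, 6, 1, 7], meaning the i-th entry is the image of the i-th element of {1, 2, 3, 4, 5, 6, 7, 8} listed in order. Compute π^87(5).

3

Tracing 5 → 4 → … returns to 5 after 7 steps, so 5 lies in a 7-cycle (1, 5, 4, 2, 3, 8, 7).
Powers repeat with period 7 on this cycle, and 87 mod 7 = 3, so π^87(5) = π^3(5).
Stepping 3 places around the cycle: 5 → 4 → 2 → 3.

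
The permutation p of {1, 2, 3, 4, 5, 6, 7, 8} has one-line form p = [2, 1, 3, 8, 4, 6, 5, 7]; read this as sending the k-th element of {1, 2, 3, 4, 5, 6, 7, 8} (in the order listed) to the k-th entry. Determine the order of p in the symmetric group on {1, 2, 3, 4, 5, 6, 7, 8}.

4

The disjoint-cycle form of p has cycle lengths 4, 2, 1, 1.
Since disjoint cycles commute, ord(p) = lcm(4, 2) = 4.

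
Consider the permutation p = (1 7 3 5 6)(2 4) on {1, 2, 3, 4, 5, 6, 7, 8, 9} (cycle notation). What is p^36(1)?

7

1 lies in the 5-cycle (1 7 3 5 6).
On a 5-cycle, p^5 is the identity, so p^36 = p^1 there (36 ≡ 1 mod 5).
Advancing 1 step from 1: 1 → 7.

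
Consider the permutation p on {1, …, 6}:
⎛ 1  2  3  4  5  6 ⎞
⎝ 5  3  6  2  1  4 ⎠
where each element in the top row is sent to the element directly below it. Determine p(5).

The entry below 5 in the array is 1, so p(5) = 1.

1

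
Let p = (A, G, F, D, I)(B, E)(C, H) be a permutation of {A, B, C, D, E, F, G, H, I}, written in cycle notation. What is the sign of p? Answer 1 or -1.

The cycle lengths are 5, 2, 2.
A cycle of length ℓ contributes ℓ−1 transpositions, so p is a product of 4 + 1 + 1 = 6 transpositions — even.

1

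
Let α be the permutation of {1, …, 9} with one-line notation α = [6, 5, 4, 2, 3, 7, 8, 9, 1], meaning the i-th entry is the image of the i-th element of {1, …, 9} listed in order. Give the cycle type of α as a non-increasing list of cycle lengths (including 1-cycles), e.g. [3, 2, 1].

[5, 4]

The disjoint cycles are (1, 6, 7, 8, 9)(2, 5, 3, 4), with lengths 5, 4 in non-increasing order.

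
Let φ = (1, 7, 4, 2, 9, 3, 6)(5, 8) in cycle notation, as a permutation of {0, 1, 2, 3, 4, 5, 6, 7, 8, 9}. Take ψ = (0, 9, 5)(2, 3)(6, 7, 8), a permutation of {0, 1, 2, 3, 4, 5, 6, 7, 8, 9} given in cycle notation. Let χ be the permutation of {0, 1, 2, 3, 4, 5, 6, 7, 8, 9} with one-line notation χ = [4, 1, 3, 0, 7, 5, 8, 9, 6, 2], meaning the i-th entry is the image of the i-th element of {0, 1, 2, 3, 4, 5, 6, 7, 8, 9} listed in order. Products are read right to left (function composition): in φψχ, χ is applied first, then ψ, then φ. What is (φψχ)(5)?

0

(φψχ)(5) = φ(ψ(χ(5))). χ(5) = 5, then ψ(5) = 0, then φ(0) = 0, so the result is 0.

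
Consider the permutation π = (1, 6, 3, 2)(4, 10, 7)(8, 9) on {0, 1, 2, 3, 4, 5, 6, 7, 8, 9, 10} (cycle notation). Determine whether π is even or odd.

The cycle lengths are 4, 3, 2, 1, 1.
A cycle is odd iff its length is even; π has 2 even-length cycles, so sgn(π) = (−1)^2 and π is even.

even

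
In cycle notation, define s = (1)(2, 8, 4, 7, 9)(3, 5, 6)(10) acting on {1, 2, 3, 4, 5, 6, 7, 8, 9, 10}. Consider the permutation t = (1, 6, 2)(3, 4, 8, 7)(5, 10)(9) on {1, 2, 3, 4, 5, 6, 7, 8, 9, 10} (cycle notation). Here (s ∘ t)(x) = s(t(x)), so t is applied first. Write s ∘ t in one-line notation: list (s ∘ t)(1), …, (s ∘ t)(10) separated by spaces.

3 1 7 4 10 8 5 9 2 6

(s ∘ t)(x) = s(t(x)). Computing each image: s(t(1)) = s(6) = 3, s(t(2)) = s(1) = 1, s(t(3)) = s(4) = 7, s(t(4)) = s(8) = 4, s(t(5)) = s(10) = 10, s(t(6)) = s(2) = 8, s(t(7)) = s(3) = 5, s(t(8)) = s(7) = 9, s(t(9)) = s(9) = 2, s(t(10)) = s(5) = 6.
Hence s ∘ t = [3 1 7 4 10 8 5 9 2 6].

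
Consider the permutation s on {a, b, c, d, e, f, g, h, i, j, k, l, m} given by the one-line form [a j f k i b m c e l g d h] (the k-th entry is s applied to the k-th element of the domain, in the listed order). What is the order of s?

10

The disjoint-cycle form of s has cycle lengths 10, 2, 1.
Since disjoint cycles commute, ord(s) = lcm(10, 2) = 10.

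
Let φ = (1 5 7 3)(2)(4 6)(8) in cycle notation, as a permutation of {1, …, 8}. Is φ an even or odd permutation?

The cycle lengths are 4, 2, 1, 1.
A cycle of length ℓ contributes ℓ−1 transpositions, so φ is a product of 3 + 1 = 4 transpositions — even.

even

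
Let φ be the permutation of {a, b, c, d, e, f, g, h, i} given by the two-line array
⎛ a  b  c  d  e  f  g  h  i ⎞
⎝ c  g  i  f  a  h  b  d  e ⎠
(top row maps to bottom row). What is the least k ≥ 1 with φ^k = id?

12

Writing φ as disjoint cycles, the cycle lengths are 4, 3, 2.
Since disjoint cycles commute, ord(φ) = lcm(4, 3, 2) = 12.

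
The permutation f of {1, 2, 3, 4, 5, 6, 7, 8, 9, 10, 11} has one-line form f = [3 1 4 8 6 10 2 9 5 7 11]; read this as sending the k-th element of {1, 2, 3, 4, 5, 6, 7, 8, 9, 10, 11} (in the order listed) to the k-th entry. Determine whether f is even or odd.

odd

In disjoint-cycle form the cycle lengths are 10, 1.
A cycle of length ℓ contributes ℓ−1 transpositions, so f is a product of 9 transpositions — odd.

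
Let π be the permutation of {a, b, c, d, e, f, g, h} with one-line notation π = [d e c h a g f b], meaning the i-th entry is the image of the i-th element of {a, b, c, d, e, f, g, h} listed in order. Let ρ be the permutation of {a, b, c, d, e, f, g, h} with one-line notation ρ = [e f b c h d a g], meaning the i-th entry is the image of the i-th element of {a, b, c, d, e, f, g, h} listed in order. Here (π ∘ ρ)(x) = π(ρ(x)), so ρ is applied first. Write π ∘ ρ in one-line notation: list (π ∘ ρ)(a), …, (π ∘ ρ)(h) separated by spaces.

a g e c b h d f

(π ∘ ρ)(x) = π(ρ(x)). Computing each image: π(ρ(a)) = π(e) = a, π(ρ(b)) = π(f) = g, π(ρ(c)) = π(b) = e, π(ρ(d)) = π(c) = c, π(ρ(e)) = π(h) = b, π(ρ(f)) = π(d) = h, π(ρ(g)) = π(a) = d, π(ρ(h)) = π(g) = f.
Hence π ∘ ρ = [a g e c b h d f].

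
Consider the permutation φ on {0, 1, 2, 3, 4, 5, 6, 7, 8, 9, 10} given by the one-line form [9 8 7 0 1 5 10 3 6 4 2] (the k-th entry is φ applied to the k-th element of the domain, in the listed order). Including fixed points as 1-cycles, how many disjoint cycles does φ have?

2

The cycle decomposition is (0, 9, 4, 1, 8, 6, 10, 2, 7, 3)(5), which has 2 cycles (counting 1-cycles).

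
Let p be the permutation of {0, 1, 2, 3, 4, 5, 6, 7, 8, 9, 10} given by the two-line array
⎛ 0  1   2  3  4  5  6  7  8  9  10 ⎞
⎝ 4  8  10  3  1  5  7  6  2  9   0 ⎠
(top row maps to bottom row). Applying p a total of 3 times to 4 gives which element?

Tracing 4 → 1 → … returns to 4 after 6 steps, so 4 lies in a 6-cycle (0 4 1 8 2 10).
Advancing 3 steps from 4: 4 → 1 → 8 → 2.

2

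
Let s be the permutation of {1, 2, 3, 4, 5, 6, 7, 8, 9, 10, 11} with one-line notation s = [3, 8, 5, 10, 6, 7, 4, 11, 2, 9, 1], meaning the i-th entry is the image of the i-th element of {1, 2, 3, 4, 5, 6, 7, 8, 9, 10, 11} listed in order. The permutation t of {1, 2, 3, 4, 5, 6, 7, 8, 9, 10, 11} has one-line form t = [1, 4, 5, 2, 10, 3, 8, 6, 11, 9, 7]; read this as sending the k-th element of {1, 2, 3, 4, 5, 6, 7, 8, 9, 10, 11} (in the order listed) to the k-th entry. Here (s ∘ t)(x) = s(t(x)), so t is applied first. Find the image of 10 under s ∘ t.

2

t(10) = 9, then s(9) = 2; composing gives (s ∘ t)(10) = 2.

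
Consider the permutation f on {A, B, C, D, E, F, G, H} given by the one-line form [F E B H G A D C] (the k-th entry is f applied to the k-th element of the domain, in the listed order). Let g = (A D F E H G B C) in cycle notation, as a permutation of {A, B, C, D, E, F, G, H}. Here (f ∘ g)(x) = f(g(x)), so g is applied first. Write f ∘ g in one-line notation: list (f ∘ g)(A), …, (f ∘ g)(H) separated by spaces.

For each element, apply g then f: A → D → H; B → C → B; C → A → F; D → F → A; E → H → C; F → E → G; G → B → E; H → G → D.
Collecting the images, f ∘ g = [H B F A C G E D].

H B F A C G E D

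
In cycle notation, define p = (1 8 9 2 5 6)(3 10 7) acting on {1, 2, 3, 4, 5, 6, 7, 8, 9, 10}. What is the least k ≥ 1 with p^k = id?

6

The cycle type of p is (6, 3, 1).
The order of p is the least common multiple of its cycle lengths: lcm(6, 3) = 6.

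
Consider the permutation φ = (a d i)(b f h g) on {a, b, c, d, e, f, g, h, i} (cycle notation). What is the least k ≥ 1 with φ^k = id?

The disjoint cycles have lengths 4, 3, 1, 1.
The order is lcm(4, 3) = 12.

12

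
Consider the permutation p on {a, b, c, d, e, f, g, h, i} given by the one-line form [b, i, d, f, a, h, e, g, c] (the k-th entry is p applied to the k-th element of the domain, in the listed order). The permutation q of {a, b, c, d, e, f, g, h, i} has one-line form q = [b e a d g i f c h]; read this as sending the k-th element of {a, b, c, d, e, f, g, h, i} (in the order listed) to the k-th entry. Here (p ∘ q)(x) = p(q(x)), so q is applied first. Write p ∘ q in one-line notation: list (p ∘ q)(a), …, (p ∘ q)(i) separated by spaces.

i a b f e c h d g

(p ∘ q)(x) = p(q(x)). Computing each image: p(q(a)) = p(b) = i, p(q(b)) = p(e) = a, p(q(c)) = p(a) = b, p(q(d)) = p(d) = f, p(q(e)) = p(g) = e, p(q(f)) = p(i) = c, p(q(g)) = p(f) = h, p(q(h)) = p(c) = d, p(q(i)) = p(h) = g.
Hence p ∘ q = [i a b f e c h d g].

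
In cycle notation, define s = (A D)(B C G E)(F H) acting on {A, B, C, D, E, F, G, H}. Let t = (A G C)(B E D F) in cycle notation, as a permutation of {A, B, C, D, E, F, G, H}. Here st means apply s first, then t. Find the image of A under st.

s(A) = D, then t(D) = F; composing gives (st)(A) = F.

F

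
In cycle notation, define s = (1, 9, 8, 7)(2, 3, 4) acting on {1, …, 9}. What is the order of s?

12

The disjoint cycles have lengths 4, 3, 1, 1.
The order is lcm(4, 3) = 12.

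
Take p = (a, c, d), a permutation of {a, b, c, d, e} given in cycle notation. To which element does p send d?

a

Within (a, c, d), d ↦ a.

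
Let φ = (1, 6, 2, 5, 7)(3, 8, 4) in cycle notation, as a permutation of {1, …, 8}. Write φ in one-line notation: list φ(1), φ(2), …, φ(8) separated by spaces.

Each element maps to the next entry in its cycle (wrapping to the front): 1→6, 2→5, 3→8, 4→3, 5→7, 6→2, 7→1, 8→4.
Listing these in domain order gives 6 5 8 3 7 2 1 4.

6 5 8 3 7 2 1 4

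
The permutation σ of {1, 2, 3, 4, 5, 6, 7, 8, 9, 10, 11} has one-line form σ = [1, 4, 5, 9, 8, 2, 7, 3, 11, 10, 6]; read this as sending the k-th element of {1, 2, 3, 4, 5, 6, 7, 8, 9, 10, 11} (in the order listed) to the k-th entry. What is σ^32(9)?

Tracing 9 → 11 → … returns to 9 after 5 steps, so 9 lies in a 5-cycle (2, 4, 9, 11, 6).
On a 5-cycle, σ^5 is the identity, so σ^32 = σ^2 there (32 ≡ 2 mod 5).
Stepping 2 places around the cycle: 9 → 11 → 6.

6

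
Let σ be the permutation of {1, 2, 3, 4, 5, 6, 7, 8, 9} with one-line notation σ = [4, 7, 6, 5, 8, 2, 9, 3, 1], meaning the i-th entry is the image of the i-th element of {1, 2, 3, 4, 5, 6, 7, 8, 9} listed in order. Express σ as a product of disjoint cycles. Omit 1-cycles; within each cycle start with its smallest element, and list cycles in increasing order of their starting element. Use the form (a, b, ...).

Start at 1 and follow images: 1 → 4 → 5 → 8 → 3 → 6 → 2 → 7 → 9 → 1, giving the cycle (1, 4, 5, 8, 3, 6, 2, 7, 9).
Continuing from each remaining unvisited element yields (1, 4, 5, 8, 3, 6, 2, 7, 9).

(1, 4, 5, 8, 3, 6, 2, 7, 9)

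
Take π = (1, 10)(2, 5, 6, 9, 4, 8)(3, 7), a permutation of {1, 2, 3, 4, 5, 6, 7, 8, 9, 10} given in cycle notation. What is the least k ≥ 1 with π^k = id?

6

The disjoint cycles have lengths 6, 2, 2.
Since disjoint cycles commute, ord(π) = lcm(6, 2, 2) = 6.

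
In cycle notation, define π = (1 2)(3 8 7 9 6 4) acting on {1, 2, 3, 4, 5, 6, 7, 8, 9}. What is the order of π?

6

The disjoint cycles have lengths 6, 2, 1.
The order of π is the least common multiple of its cycle lengths: lcm(6, 2) = 6.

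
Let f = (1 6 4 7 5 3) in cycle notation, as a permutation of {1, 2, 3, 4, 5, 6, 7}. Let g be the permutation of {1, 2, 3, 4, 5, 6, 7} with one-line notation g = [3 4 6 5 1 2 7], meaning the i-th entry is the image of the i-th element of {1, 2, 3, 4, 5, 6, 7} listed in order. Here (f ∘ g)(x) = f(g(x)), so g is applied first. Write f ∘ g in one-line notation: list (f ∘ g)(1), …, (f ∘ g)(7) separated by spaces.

(f ∘ g)(x) = f(g(x)). Computing each image: f(g(1)) = f(3) = 1, f(g(2)) = f(4) = 7, f(g(3)) = f(6) = 4, f(g(4)) = f(5) = 3, f(g(5)) = f(1) = 6, f(g(6)) = f(2) = 2, f(g(7)) = f(7) = 5.
Hence f ∘ g = [1 7 4 3 6 2 5].

1 7 4 3 6 2 5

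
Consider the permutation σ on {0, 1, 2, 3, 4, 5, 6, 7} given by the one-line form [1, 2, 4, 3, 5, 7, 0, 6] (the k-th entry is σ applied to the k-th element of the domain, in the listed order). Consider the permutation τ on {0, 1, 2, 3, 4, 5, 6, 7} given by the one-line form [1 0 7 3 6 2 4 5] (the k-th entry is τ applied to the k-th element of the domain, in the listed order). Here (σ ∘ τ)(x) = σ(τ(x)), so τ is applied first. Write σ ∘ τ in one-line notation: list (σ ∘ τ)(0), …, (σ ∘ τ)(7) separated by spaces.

2 1 6 3 0 4 5 7

For each element, apply τ then σ: 0 → 1 → 2; 1 → 0 → 1; 2 → 7 → 6; 3 → 3 → 3; 4 → 6 → 0; 5 → 2 → 4; 6 → 4 → 5; 7 → 5 → 7.
Collecting the images, σ ∘ τ = [2 1 6 3 0 4 5 7].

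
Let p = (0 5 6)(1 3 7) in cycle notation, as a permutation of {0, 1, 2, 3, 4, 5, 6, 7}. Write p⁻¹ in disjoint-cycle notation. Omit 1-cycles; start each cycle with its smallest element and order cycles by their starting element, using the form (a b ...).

(0 6 5)(1 7 3)

The inverse reverses each cycle.
Reversing each cycle of p and rotating so the smallest element leads gives (0 6 5)(1 7 3).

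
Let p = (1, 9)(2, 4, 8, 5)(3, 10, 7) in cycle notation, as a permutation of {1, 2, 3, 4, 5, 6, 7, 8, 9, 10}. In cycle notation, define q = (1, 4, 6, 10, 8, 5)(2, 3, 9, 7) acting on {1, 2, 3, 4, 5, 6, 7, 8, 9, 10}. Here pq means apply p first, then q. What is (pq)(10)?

2

First apply p: p(10) = 7, then q(7) = 2. Thus (pq)(10) = 2.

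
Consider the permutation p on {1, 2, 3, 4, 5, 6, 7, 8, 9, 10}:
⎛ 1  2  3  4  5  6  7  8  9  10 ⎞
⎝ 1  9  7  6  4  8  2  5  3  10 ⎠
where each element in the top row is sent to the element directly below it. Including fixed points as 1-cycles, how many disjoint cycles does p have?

4

The cycle decomposition is (1)(2, 9, 3, 7)(4, 6, 8, 5)(10), which has 4 cycles (counting 1-cycles).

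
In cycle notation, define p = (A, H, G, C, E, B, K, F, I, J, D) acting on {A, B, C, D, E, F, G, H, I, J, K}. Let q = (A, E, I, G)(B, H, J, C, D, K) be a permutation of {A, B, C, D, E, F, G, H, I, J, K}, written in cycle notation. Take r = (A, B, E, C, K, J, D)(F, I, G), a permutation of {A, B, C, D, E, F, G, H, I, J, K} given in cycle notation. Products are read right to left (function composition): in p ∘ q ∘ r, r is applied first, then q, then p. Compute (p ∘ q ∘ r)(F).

C

(p ∘ q ∘ r)(F) = p(q(r(F))). r(F) = I, then q(I) = G, then p(G) = C, so the result is C.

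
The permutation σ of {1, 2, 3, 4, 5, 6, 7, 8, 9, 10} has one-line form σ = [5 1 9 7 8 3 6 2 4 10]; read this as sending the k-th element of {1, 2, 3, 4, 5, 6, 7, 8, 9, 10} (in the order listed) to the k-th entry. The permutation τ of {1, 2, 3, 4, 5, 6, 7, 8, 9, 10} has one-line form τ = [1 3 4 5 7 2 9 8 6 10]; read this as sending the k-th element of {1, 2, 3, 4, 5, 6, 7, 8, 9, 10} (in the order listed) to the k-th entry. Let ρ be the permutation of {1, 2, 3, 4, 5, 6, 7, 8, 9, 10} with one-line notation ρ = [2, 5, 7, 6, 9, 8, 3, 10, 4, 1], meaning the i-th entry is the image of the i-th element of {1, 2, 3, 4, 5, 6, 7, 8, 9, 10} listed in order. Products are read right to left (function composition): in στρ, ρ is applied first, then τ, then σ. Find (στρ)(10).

5

Apply the permutations in order: ρ(10) = 1, then τ(1) = 1, then σ(1) = 5. So (στρ)(10) = 5.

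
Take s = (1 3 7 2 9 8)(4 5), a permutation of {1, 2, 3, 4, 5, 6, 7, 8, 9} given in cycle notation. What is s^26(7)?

7 lies in the 6-cycle (1 3 7 2 9 8).
On a 6-cycle, s^6 is the identity, so s^26 = s^2 there (26 ≡ 2 mod 6).
Advancing 2 steps from 7: 7 → 2 → 9.

9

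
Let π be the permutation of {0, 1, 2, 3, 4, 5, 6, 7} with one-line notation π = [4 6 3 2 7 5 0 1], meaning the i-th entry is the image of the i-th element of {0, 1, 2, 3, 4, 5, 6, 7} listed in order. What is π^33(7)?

0

Tracing 7 → 1 → … returns to 7 after 5 steps, so 7 lies in a 5-cycle (0 4 7 1 6).
On a 5-cycle, π^5 is the identity, so π^33 = π^3 there (33 ≡ 3 mod 5).
Advancing 3 steps from 7: 7 → 1 → 6 → 0.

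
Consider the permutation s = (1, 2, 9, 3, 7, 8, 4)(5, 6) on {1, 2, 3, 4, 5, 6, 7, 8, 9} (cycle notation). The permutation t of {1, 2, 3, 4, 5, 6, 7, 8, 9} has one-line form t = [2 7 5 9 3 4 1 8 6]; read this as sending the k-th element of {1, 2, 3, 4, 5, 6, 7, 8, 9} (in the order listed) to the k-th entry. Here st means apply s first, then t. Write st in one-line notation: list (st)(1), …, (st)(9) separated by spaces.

(st)(x) = t(s(x)). Computing each image: t(s(1)) = t(2) = 7, t(s(2)) = t(9) = 6, t(s(3)) = t(7) = 1, t(s(4)) = t(1) = 2, t(s(5)) = t(6) = 4, t(s(6)) = t(5) = 3, t(s(7)) = t(8) = 8, t(s(8)) = t(4) = 9, t(s(9)) = t(3) = 5.
Hence st = [7 6 1 2 4 3 8 9 5].

7 6 1 2 4 3 8 9 5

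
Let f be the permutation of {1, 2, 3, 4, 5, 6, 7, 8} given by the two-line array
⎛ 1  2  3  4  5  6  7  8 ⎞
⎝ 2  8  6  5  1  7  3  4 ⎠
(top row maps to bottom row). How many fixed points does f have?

0

No element satisfies f(x) = x, so there are 0 fixed points.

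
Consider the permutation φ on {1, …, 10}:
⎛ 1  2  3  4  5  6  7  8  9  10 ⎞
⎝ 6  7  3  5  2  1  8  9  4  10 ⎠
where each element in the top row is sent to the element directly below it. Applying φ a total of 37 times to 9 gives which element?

4

Tracing 9 → 4 → … returns to 9 after 6 steps, so 9 lies in a 6-cycle (2 7 8 9 4 5).
Since the cycle has length 6, φ^37 acts on it the same as φ^1 (37 mod 6 = 1).
Advancing 1 step from 9: 9 → 4.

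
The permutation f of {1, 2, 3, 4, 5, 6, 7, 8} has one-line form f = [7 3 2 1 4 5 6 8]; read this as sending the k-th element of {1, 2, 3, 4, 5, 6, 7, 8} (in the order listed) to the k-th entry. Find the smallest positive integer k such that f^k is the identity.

Decomposing into disjoint cycles gives cycle lengths 5, 2, 1.
The order is lcm(5, 2) = 10.

10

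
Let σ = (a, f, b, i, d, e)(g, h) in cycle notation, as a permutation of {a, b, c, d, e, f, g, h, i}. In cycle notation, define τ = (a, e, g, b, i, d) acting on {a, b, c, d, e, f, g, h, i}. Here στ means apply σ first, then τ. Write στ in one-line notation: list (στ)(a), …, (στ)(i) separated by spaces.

(στ)(x) = τ(σ(x)). Computing each image: τ(σ(a)) = τ(f) = f, τ(σ(b)) = τ(i) = d, τ(σ(c)) = τ(c) = c, τ(σ(d)) = τ(e) = g, τ(σ(e)) = τ(a) = e, τ(σ(f)) = τ(b) = i, τ(σ(g)) = τ(h) = h, τ(σ(h)) = τ(g) = b, τ(σ(i)) = τ(d) = a.
Hence στ = [f d c g e i h b a].

f d c g e i h b a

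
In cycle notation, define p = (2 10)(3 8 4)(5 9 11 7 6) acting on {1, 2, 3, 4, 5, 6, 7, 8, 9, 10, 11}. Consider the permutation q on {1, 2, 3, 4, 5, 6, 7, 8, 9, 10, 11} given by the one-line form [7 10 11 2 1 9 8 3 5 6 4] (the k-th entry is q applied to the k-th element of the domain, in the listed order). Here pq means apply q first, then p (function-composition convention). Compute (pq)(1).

q(1) = 7, then p(7) = 6; composing gives (pq)(1) = 6.

6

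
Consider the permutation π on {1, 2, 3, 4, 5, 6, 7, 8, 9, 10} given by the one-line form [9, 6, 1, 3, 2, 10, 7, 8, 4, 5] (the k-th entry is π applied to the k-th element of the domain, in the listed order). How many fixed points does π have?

The fixed points (elements with π(x) = x) are {7, 8}, so there are 2.

2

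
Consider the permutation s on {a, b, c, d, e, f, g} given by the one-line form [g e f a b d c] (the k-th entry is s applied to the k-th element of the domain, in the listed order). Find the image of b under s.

b is element number 2 of the domain, and entry number 2 of the one-line form is e, so s(b) = e.

e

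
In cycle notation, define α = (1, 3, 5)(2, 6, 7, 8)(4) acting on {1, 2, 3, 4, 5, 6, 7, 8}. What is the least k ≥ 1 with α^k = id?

12

The disjoint cycles have lengths 4, 3, 1.
The order of α is the least common multiple of its cycle lengths: lcm(4, 3) = 12.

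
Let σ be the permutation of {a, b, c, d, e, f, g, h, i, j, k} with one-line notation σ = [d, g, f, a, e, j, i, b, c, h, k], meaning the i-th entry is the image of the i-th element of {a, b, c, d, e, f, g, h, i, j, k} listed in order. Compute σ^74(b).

Tracing b → g → … returns to b after 7 steps, so b lies in a 7-cycle (b g i c f j h).
Since the cycle has length 7, σ^74 acts on it the same as σ^4 (74 mod 7 = 4).
Stepping 4 places around the cycle: b → g → i → c → f.

f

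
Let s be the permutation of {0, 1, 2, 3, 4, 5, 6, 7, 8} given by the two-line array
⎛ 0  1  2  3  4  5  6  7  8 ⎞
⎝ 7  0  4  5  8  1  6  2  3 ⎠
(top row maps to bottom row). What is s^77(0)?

3

Tracing 0 → 7 → … returns to 0 after 8 steps, so 0 lies in an 8-cycle (0 7 2 4 8 3 5 1).
On an 8-cycle, s^8 is the identity, so s^77 = s^5 there (77 ≡ 5 mod 8).
Stepping 5 places around the cycle: 0 → 7 → 2 → 4 → 8 → 3.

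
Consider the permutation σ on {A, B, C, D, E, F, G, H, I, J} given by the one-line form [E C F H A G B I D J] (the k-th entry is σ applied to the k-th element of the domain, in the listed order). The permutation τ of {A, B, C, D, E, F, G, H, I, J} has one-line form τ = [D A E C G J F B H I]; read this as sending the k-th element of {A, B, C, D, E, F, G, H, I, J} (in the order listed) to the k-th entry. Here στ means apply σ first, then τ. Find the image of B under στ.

E

First apply σ: σ(B) = C, then τ(C) = E. Thus (στ)(B) = E.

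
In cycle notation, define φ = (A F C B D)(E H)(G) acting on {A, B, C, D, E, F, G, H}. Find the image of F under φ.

C

In the cycle (A F C B D), F is followed by C, so φ(F) = C.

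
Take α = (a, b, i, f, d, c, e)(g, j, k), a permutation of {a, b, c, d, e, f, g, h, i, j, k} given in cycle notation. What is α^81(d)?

b

d lies in the 7-cycle (a, b, i, f, d, c, e).
Powers repeat with period 7 on this cycle, and 81 mod 7 = 4, so α^81(d) = α^4(d).
Stepping 4 places around the cycle: d → c → e → a → b.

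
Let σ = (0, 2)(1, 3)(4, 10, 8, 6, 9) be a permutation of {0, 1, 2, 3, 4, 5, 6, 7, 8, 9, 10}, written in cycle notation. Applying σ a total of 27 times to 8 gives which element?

8 lies in the 5-cycle (4, 10, 8, 6, 9).
Powers repeat with period 5 on this cycle, and 27 mod 5 = 2, so σ^27(8) = σ^2(8).
Advancing 2 steps from 8: 8 → 6 → 9.

9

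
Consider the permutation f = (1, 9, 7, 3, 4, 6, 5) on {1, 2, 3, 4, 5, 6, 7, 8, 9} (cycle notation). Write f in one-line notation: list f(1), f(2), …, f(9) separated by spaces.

Each element maps to the next entry in its cycle (wrapping to the front): 1↦9, 2↦2, 3↦4, 4↦6, 5↦1, 6↦5, 7↦3, 8↦8, 9↦7.
So the one-line form is 9 2 4 6 1 5 3 8 7.

9 2 4 6 1 5 3 8 7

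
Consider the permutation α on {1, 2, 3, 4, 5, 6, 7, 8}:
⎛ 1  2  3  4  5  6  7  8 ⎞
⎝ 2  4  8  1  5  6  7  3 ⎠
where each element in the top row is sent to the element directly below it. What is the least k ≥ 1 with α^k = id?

Decomposing into disjoint cycles gives cycle lengths 3, 2, 1, 1, 1.
The order of α is the least common multiple of its cycle lengths: lcm(3, 2) = 6.

6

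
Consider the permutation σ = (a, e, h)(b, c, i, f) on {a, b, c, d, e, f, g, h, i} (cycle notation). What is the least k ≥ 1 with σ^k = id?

12

The disjoint cycles have lengths 4, 3, 1, 1.
The order is lcm(4, 3) = 12.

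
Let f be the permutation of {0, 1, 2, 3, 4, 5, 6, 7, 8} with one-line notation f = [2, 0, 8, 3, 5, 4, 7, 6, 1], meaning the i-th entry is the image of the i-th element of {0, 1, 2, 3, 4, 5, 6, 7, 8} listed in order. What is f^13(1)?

Tracing 1 → 0 → … returns to 1 after 4 steps, so 1 lies in a 4-cycle (0 2 8 1).
Since the cycle has length 4, f^13 acts on it the same as f^1 (13 mod 4 = 1).
Advancing 1 step from 1: 1 → 0.

0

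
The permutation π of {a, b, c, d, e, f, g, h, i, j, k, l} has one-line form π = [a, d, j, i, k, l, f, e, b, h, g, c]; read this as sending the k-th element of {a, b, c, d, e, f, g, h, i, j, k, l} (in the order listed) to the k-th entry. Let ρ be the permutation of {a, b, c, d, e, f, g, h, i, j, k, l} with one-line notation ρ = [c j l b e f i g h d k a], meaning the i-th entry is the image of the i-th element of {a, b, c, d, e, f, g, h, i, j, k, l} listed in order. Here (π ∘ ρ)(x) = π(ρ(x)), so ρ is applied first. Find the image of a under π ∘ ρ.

j

ρ(a) = c, then π(c) = j; composing gives (π ∘ ρ)(a) = j.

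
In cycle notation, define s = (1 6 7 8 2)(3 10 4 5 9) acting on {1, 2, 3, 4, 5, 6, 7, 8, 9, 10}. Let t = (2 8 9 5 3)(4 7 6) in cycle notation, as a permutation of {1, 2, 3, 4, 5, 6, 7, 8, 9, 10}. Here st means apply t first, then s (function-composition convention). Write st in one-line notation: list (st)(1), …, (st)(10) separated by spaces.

6 2 1 8 10 5 7 3 9 4

(st)(x) = s(t(x)). Computing each image: s(t(1)) = s(1) = 6, s(t(2)) = s(8) = 2, s(t(3)) = s(2) = 1, s(t(4)) = s(7) = 8, s(t(5)) = s(3) = 10, s(t(6)) = s(4) = 5, s(t(7)) = s(6) = 7, s(t(8)) = s(9) = 3, s(t(9)) = s(5) = 9, s(t(10)) = s(10) = 4.
Hence st = [6 2 1 8 10 5 7 3 9 4].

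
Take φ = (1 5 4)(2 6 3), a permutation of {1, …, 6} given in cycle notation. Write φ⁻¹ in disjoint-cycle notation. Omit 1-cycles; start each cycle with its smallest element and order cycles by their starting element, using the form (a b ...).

(1 4 5)(2 3 6)

If φ sends a → b within a cycle, φ⁻¹ sends b → a; equivalently, reverse each cycle.
After reversing and putting each cycle's least element first, φ⁻¹ = (1 4 5)(2 3 6).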